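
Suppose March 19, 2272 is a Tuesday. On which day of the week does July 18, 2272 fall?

Thursday

March 2272: 31 − 19 = 12 days remain.
Then April (30), May (31), June (30): 30 + 31 + 30 = 91 days.
July 1–18, 2272: 18 days.
Total: 12 + 91 + 18 = 121 days.
121 mod 7 = 2, so 2 days after Tuesday is Thursday.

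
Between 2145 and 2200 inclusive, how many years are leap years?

13

Years divisible by 4: 2148, 2152, …, 2200 — 14 in all.
Of these, 2200 is divisible by 100 but not 400, so not leap.
Leap years: 14 − 1 = 13.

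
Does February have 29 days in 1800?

1800 is not a leap year (divisible by 100 but not 400).

No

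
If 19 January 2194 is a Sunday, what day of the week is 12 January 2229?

Monday

From January 19, 2194 to January 19, 2228: 34 years, of which 7 contain a Feb 29 — 27×365 + 7×366 = 12417 days.
(2200 is not a leap year (divisible by 100 but not 400).)
January 2228: 31 − 19 = 12 days remain.
Then 11 full months totalling 335 days.
January 1–12, 2229: 12 days.
Residual: 359 days.
Total: 12776 days.
12776 mod 7 = 1, so 1 day after Sunday is Monday.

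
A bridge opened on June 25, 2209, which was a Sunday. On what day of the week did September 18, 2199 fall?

Wednesday

Count forward from the earlier date (September 18, 2199) to the later (June 25, 2209):
Day-of-year of September 18, 2199: 261.
Day-of-year of June 25, 2209: 176.
2199 has 365 days, so 365 − 261 = 104 days remain in 2199.
Full years 2200–2208: 7 common + 2 leap = 7×365 + 2×366 = 3287 days.
Total: 104 + 3287 + 176 = 3567 days.
3567 mod 7 = 4, so 4 days before Sunday is Wednesday.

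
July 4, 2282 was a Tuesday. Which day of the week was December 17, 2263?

Count forward from the earlier date (December 17, 2263) to the later (July 4, 2282):
Day-of-year of December 17, 2263: 351.
Day-of-year of July 4, 2282: 185.
2263 has 365 days, so 365 − 351 = 14 days remain in 2263.
Full years 2264–2281: 13 common + 5 leap = 13×365 + 5×366 = 6575 days.
Total: 14 + 6575 + 185 = 6774 days.
6774 mod 7 = 5, so 5 days before Tuesday is Thursday.

Thursday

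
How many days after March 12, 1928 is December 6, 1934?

Day-of-year of March 12, 1928: 72.
Day-of-year of December 6, 1934: 340.
1928 has 366 days, so 366 − 72 = 294 days remain in 1928.
Full years: 1929: 365; 1930: 365; 1931: 365; 1932: 366; 1933: 365. Sum = 1826.
Total: 294 + 1826 + 340 = 2460 days.

2460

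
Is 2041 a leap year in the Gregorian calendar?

2041 is not a leap year.

No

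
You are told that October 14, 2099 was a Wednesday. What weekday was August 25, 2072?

Thursday

Count forward from the earlier date (August 25, 2072) to the later (October 14, 2099):
Day-of-year of August 25, 2072: 238.
Day-of-year of October 14, 2099: 287.
2072 has 366 days, so 366 − 238 = 128 days remain in 2072.
Full years 2073–2098: 20 common + 6 leap = 20×365 + 6×366 = 9496 days.
Total: 128 + 9496 + 287 = 9911 days.
9911 mod 7 = 6, so 6 days before Wednesday is Thursday.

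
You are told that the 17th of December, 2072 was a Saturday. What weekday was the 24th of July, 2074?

December 17, 2072 → December 17, 2073: 365 days.
December 2073: 31 − 17 = 14 days remain.
Then January (31), February 2074 (28), March (31), April (30), May (31), June (30): 31 + 28 + 31 + 30 + 31 + 30 = 181 days.
July 1–24, 2074: 24 days.
Residual: 219 days.
Total: 584 days.
584 mod 7 = 3, so 3 days after Saturday is Tuesday.

Tuesday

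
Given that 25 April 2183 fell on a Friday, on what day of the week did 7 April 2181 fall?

Saturday

Count forward from the earlier date (April 7, 2181) to the later (April 25, 2183):
April 7, 2181 → April 7, 2182: 365 days.
April 7, 2182 → April 7, 2183: 365 days.
Within April 2183: 25 − 7 = 18 days.
Total: 748 days.
748 mod 7 = 6, so 6 days before Friday is Saturday.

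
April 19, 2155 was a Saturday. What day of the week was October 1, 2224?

Day-of-year of April 19, 2155: 109.
Day-of-year of October 1, 2224: 275.
2155 has 365 days, so 365 − 109 = 256 days remain in 2155.
Full years 2156–2223: 52 common + 16 leap = 52×365 + 16×366 = 24836 days.
Total: 256 + 24836 + 275 = 25367 days.
25367 mod 7 = 6, so 6 days after Saturday is Friday.

Friday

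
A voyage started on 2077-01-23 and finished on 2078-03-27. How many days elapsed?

Day-of-year of January 23, 2077: 23.
Day-of-year of March 27, 2078: 86.
2077 has 365 days, so 365 − 23 = 342 days remain in 2077.
Total: 342 + 86 = 428 days.

428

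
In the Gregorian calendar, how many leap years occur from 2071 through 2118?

11

Years divisible by 4 in [2071, 2118]: 2072, 2076, 2080, 2084, 2088, 2092, 2096, 2100, 2104, 2108, 2112, 2116.
Of these, 2100 is divisible by 100 but not 400, so not leap.
Leap years: 12 − 1 = 11.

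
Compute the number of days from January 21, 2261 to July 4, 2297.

13313

From January 21, 2261 to January 21, 2297: 36 years, of which 9 contain a Feb 29 — 27×365 + 9×366 = 13149 days.
January 2297: 31 − 21 = 10 days remain.
Then February 2297 (28), March (31), April (30), May (31), June (30): 28 + 31 + 30 + 31 + 30 = 150 days.
July 1–4, 2297: 4 days.
Residual: 164 days.
Total: 13313 days.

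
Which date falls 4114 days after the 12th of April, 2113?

the 17th of July, 2124

Count 4114 days after April 12, 2113:
From April 12, 2113 to April 12, 2124: 11 years, of which 3 contain a Feb 29 — 8×365 + 3×366 = 4018 days.
April 2124: 30 − 12 = 18 days remain.
Then May (31), June (30): 31 + 30 = 61 days.
July 1–17, 2124: 17 days.
Residual: 96 days.
Total: 4114 days.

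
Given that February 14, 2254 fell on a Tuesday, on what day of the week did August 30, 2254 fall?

February 2254: 28 − 14 = 14 days remain (2254 is not a leap year, so February has 28 days).
Then March (31), April (30), May (31), June (30), July (31): 31 + 30 + 31 + 30 + 31 = 153 days.
August 1–30, 2254: 30 days.
Total: 14 + 153 + 30 = 197 days.
197 mod 7 = 1, so 1 day after Tuesday is Wednesday.

Wednesday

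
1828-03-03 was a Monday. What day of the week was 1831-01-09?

Sunday

March 3, 1828 → March 3, 1829: 365 days.
March 3, 1829 → March 3, 1830: 365 days.
March 1830: 31 − 3 = 28 days remain.
Then 9 full months totalling 275 days.
January 1–9, 1831: 9 days.
Residual: 312 days.
Total: 1042 days.
1042 mod 7 = 6, so 6 days after Monday is Sunday.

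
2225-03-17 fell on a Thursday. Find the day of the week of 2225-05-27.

March 2225: 31 − 17 = 14 days remain.
Then April (30): 30 days.
May 1–27, 2225: 27 days.
Total: 14 + 30 + 27 = 71 days.
71 mod 7 = 1, so 1 day after Thursday is Friday.

Friday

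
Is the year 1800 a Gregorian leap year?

1800 is not a leap year (divisible by 100 but not 400).

No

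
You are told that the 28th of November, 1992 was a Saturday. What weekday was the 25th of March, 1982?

Count forward from the earlier date (March 25, 1982) to the later (November 28, 1992):
Day-of-year of March 25, 1982: 84.
Day-of-year of November 28, 1992: 333.
1982 has 365 days, so 365 − 84 = 281 days remain in 1982.
Full years 1983–1991: 7 common + 2 leap = 7×365 + 2×366 = 3287 days.
Total: 281 + 3287 + 333 = 3901 days.
3901 mod 7 = 2, so 2 days before Saturday is Thursday.

Thursday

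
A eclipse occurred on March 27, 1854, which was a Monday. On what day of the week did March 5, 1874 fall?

Thursday

From March 27, 1854 to March 27, 1873: 19 years, of which 5 contain a Feb 29 — 14×365 + 5×366 = 6940 days.
March 1873: 31 − 27 = 4 days remain.
Then 11 full months totalling 334 days.
March 1–5, 1874: 5 days.
Residual: 343 days.
Total: 7283 days.
7283 mod 7 = 3, so 3 days after Monday is Thursday.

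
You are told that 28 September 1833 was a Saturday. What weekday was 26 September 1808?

Count forward from the earlier date (September 26, 1808) to the later (September 28, 1833):
From September 26, 1808 to September 26, 1833: 25 years, of which 6 contain a Feb 29 — 19×365 + 6×366 = 9131 days.
Within September 1833: 28 − 26 = 2 days.
Total: 9133 days.
9133 mod 7 = 5, so 5 days before Saturday is Monday.

Monday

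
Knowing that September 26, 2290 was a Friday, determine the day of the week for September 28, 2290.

Sunday

Within September 2290: 28 − 26 = 2 days.
2 mod 7 = 2, so 2 days after Friday is Sunday.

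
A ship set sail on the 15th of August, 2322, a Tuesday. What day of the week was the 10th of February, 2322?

Count forward from the earlier date (February 10, 2322) to the later (August 15, 2322):
February 2322: 28 − 10 = 18 days remain (2322 is not a leap year, so February has 28 days).
Then March (31), April (30), May (31), June (30), July (31): 31 + 30 + 31 + 30 + 31 = 153 days.
August 1–15, 2322: 15 days.
Total: 18 + 153 + 15 = 186 days.
186 mod 7 = 4, so 4 days before Tuesday is Friday.

Friday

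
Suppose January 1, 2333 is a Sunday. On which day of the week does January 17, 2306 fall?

Wednesday

Count forward from the earlier date (January 17, 2306) to the later (January 1, 2333):
Day-of-year of January 17, 2306: 17.
Day-of-year of January 1, 2333: 1.
2306 has 365 days, so 365 − 17 = 348 days remain in 2306.
Full years 2307–2332: 19 common + 7 leap = 19×365 + 7×366 = 9497 days.
Total: 348 + 9497 + 1 = 9846 days.
9846 mod 7 = 4, so 4 days before Sunday is Wednesday.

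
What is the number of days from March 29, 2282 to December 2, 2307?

9378

Day-of-year of March 29, 2282: 88.
Day-of-year of December 2, 2307: 336.
2282 has 365 days, so 365 − 88 = 277 days remain in 2282.
Full years 2283–2306: 19 common + 5 leap = 19×365 + 5×366 = 8765 days.
Total: 277 + 8765 + 336 = 9378 days.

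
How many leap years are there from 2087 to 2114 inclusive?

Years divisible by 4 in [2087, 2114]: 2088, 2092, 2096, 2100, 2104, 2108, 2112.
Of these, 2100 is divisible by 100 but not 400, so not leap.
Leap years: 7 − 1 = 6.

6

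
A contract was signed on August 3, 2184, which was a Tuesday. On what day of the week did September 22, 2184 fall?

August 2184: 31 − 3 = 28 days remain.
September 1–22, 2184: 22 days.
Total: 28 + 22 = 50 days.
50 mod 7 = 1, so 1 day after Tuesday is Wednesday.

Wednesday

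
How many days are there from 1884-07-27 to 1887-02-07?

July 27, 1884 → July 27, 1885: 365 days.
July 27, 1885 → July 27, 1886: 365 days.
July 1886: 31 − 27 = 4 days remain.
Then August (31), September (30), October (31), November (30), December (31), January (31): 31 + 30 + 31 + 30 + 31 + 31 = 184 days.
February 1–7, 1887: 7 days (1887 is not a leap year).
Residual: 195 days.
Total: 925 days.

925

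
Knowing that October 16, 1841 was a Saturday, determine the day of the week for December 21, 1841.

Tuesday

October 1841: 31 − 16 = 15 days remain.
Then November (30): 30 days.
December 1–21, 1841: 21 days.
Total: 15 + 30 + 21 = 66 days.
66 mod 7 = 3, so 3 days after Saturday is Tuesday.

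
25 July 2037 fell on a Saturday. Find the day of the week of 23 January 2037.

Friday

Count forward from the earlier date (January 23, 2037) to the later (July 25, 2037):
January 2037: 31 − 23 = 8 days remain.
Then February 2037 (28), March (31), April (30), May (31), June (30): 28 + 31 + 30 + 31 + 30 = 150 days.
July 1–25, 2037: 25 days.
Total: 8 + 150 + 25 = 183 days.
183 mod 7 = 1, so 1 day before Saturday is Friday.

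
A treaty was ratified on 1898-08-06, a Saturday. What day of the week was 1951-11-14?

From August 6, 1898 to August 6, 1951: 53 years, of which 12 contain a Feb 29 — 41×365 + 12×366 = 19357 days.
(1900 is not a leap year (divisible by 100 but not 400).)
August 1951: 31 − 6 = 25 days remain.
Then September (30), October (31): 30 + 31 = 61 days.
November 1–14, 1951: 14 days.
Residual: 100 days.
Total: 19457 days.
19457 mod 7 = 4, so 4 days after Saturday is Wednesday.

Wednesday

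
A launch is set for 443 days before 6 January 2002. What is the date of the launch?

20 October 2000

Count 443 days before January 6, 2002:
October 20, 2000 → October 20, 2001: 365 days.
October 2001: 31 − 20 = 11 days remain.
Then November (30), December (31): 30 + 31 = 61 days.
January 1–6, 2002: 6 days.
Residual: 78 days.
Total: 443 days.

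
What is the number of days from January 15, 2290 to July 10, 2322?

11863

From January 15, 2290 to January 15, 2322: 32 years, of which 7 contain a Feb 29 — 25×365 + 7×366 = 11687 days.
(2300 is not a leap year (divisible by 100 but not 400).)
January 2322: 31 − 15 = 16 days remain.
Then February 2322 (28), March (31), April (30), May (31), June (30): 28 + 31 + 30 + 31 + 30 = 150 days.
July 1–10, 2322: 10 days.
Residual: 176 days.
Total: 11863 days.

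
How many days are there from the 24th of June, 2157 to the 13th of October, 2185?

From June 24, 2157 to June 24, 2185: 28 years, of which 7 contain a Feb 29 — 21×365 + 7×366 = 10227 days.
June 2185: 30 − 24 = 6 days remain.
Then July (31), August (31), September (30): 31 + 31 + 30 = 92 days.
October 1–13, 2185: 13 days.
Residual: 111 days.
Total: 10338 days.

10338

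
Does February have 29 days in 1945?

No

1945 is not a leap year.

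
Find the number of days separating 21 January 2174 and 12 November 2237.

23305

Day-of-year of January 21, 2174: 21.
Day-of-year of November 12, 2237: 316.
2174 has 365 days, so 365 − 21 = 344 days remain in 2174.
Full years 2175–2236: 47 common + 15 leap = 47×365 + 15×366 = 22645 days.
Total: 344 + 22645 + 316 = 23305 days.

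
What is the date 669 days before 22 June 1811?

22 August 1809

Count 669 days before June 22, 1811:
Day-of-year of August 22, 1809: 234.
Day-of-year of June 22, 1811: 173.
1809 has 365 days, so 365 − 234 = 131 days remain in 1809.
Full years: 1810: 365. Sum = 365.
Total: 131 + 365 + 173 = 669 days.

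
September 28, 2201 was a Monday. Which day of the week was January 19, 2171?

Saturday

Count forward from the earlier date (January 19, 2171) to the later (September 28, 2201):
Day-of-year of January 19, 2171: 19.
Day-of-year of September 28, 2201: 271.
2171 has 365 days, so 365 − 19 = 346 days remain in 2171.
Full years 2172–2200: 22 common + 7 leap = 22×365 + 7×366 = 10592 days.
Total: 346 + 10592 + 271 = 11209 days.
11209 mod 7 = 2, so 2 days before Monday is Saturday.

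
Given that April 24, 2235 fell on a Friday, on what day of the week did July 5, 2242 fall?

Day-of-year of April 24, 2235: 114.
Day-of-year of July 5, 2242: 186.
2235 has 365 days, so 365 − 114 = 251 days remain in 2235.
Full years: 2236: 366; 2237: 365; 2238: 365; 2239: 365; 2240: 366; 2241: 365. Sum = 2192.
Total: 251 + 2192 + 186 = 2629 days.
2629 mod 7 = 4, so 4 days after Friday is Tuesday.

Tuesday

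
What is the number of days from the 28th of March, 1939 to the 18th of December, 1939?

265

March 1939: 31 − 28 = 3 days remain.
Then April (30), May (31), June (30), July (31), August (31), September (30), October (31), November (30): 30 + 31 + 30 + 31 + 31 + 30 + 31 + 30 = 244 days.
December 1–18, 1939: 18 days.
Total: 3 + 244 + 18 = 265 days.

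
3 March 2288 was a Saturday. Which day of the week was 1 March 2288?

Count forward from the earlier date (March 1, 2288) to the later (March 3, 2288):
Within March 2288: 3 − 1 = 2 days.
2 mod 7 = 2, so 2 days before Saturday is Thursday.

Thursday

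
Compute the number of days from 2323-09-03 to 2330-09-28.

2582

From September 3, 2323 to September 3, 2330: 7 years, of which 2 contain a Feb 29 — 5×365 + 2×366 = 2557 days.
Within September 2330: 28 − 3 = 25 days.
Total: 2582 days.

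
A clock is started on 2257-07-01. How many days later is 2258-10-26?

July 1, 2257 → July 1, 2258: 365 days.
July 2258: 31 − 1 = 30 days remain.
Then August (31), September (30): 31 + 30 = 61 days.
October 1–26, 2258: 26 days.
Residual: 117 days.
Total: 482 days.

482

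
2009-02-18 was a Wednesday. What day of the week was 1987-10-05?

Monday

Count forward from the earlier date (October 5, 1987) to the later (February 18, 2009):
From October 5, 1987 to October 5, 2008: 21 years, of which 6 contain a Feb 29 — 15×365 + 6×366 = 7671 days.
(2000 is a leap year (divisible by 400).)
October 2008: 31 − 5 = 26 days remain.
Then November (30), December (31), January (31): 30 + 31 + 31 = 92 days.
February 1–18, 2009: 18 days (2009 is not a leap year).
Residual: 136 days.
Total: 7807 days.
7807 mod 7 = 2, so 2 days before Wednesday is Monday.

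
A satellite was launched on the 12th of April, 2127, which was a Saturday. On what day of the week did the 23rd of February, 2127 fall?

Count forward from the earlier date (February 23, 2127) to the later (April 12, 2127):
February 2127: 28 − 23 = 5 days remain (2127 is not a leap year, so February has 28 days).
Then March (31): 31 days.
April 1–12, 2127: 12 days.
Total: 5 + 31 + 12 = 48 days.
48 mod 7 = 6, so 6 days before Saturday is Sunday.

Sunday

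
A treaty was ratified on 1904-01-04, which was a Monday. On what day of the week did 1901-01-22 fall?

Tuesday

Count forward from the earlier date (January 22, 1901) to the later (January 4, 1904):
January 22, 1901 → January 22, 1902: 365 days.
January 22, 1902 → January 22, 1903: 365 days.
January 1903: 31 − 22 = 9 days remain.
Then 11 full months totalling 334 days.
January 1–4, 1904: 4 days.
Residual: 347 days.
Total: 1077 days.
1077 mod 7 = 6, so 6 days before Monday is Tuesday.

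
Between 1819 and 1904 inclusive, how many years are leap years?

Years divisible by 4: 1820, 1824, …, 1904 — 22 in all.
Of these, 1900 is divisible by 100 but not 400, so not leap.
Leap years: 22 − 1 = 21.

21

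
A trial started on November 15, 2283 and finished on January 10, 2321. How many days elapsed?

13570

Day-of-year of November 15, 2283: 319.
Day-of-year of January 10, 2321: 10.
2283 has 365 days, so 365 − 319 = 46 days remain in 2283.
Full years 2284–2320: 28 common + 9 leap = 28×365 + 9×366 = 13514 days.
Total: 46 + 13514 + 10 = 13570 days.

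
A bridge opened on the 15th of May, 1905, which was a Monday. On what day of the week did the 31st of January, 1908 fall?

Day-of-year of May 15, 1905: 135.
Day-of-year of January 31, 1908: 31.
1905 has 365 days, so 365 − 135 = 230 days remain in 1905.
Full years: 1906: 365; 1907: 365. Sum = 730.
Total: 230 + 730 + 31 = 991 days.
991 mod 7 = 4, so 4 days after Monday is Friday.

Friday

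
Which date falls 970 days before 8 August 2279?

11 December 2276

Count 970 days before August 8, 2279:
December 11, 2276 → December 11, 2277: 365 days.
December 11, 2277 → December 11, 2278: 365 days.
December 2278: 31 − 11 = 20 days remain.
Then January (31), February 2279 (28), March (31), April (30), May (31), June (30), July (31): 31 + 28 + 31 + 30 + 31 + 30 + 31 = 212 days.
August 1–8, 2279: 8 days.
Residual: 240 days.
Total: 970 days.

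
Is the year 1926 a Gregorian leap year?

1926 is not a leap year.

No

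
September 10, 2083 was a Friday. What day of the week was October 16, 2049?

Count forward from the earlier date (October 16, 2049) to the later (September 10, 2083):
From October 16, 2049 to October 16, 2082: 33 years, of which 8 contain a Feb 29 — 25×365 + 8×366 = 12053 days.
October 2082: 31 − 16 = 15 days remain.
Then 10 full months totalling 304 days.
September 1–10, 2083: 10 days.
Residual: 329 days.
Total: 12382 days.
12382 mod 7 = 6, so 6 days before Friday is Saturday.

Saturday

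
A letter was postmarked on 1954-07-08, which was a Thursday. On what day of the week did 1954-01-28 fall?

Count forward from the earlier date (January 28, 1954) to the later (July 8, 1954):
January 1954: 31 − 28 = 3 days remain.
Then February 1954 (28), March (31), April (30), May (31), June (30): 28 + 31 + 30 + 31 + 30 = 150 days.
July 1–8, 1954: 8 days.
Total: 3 + 150 + 8 = 161 days.
161 is a multiple of 7, so 1954-01-28 falls on the same weekday: Thursday.

Thursday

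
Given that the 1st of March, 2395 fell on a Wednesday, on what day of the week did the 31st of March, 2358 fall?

Monday

Count forward from the earlier date (March 31, 2358) to the later (March 1, 2395):
Day-of-year of March 31, 2358: 90.
Day-of-year of March 1, 2395: 60.
2358 has 365 days, so 365 − 90 = 275 days remain in 2358.
Full years 2359–2394: 27 common + 9 leap = 27×365 + 9×366 = 13149 days.
Total: 275 + 13149 + 60 = 13484 days.
13484 mod 7 = 2, so 2 days before Wednesday is Monday.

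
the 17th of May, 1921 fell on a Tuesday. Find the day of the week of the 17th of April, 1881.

Sunday

Count forward from the earlier date (April 17, 1881) to the later (May 17, 1921):
Day-of-year of April 17, 1881: 107.
Day-of-year of May 17, 1921: 137.
1881 has 365 days, so 365 − 107 = 258 days remain in 1881.
Full years 1882–1920: 30 common + 9 leap = 30×365 + 9×366 = 14244 days.
Total: 258 + 14244 + 137 = 14639 days.
14639 mod 7 = 2, so 2 days before Tuesday is Sunday.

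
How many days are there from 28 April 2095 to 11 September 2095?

April 2095: 30 − 28 = 2 days remain.
Then May (31), June (30), July (31), August (31): 31 + 30 + 31 + 31 = 123 days.
September 1–11, 2095: 11 days.
Total: 2 + 123 + 11 = 136 days.

136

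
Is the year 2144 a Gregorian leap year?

2144 is a leap year.

Yes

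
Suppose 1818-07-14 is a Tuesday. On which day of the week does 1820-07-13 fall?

July 1818: 31 − 14 = 17 days remain.
Then 23 full months totalling 700 days.
July 1–13, 1820: 13 days.
Total: 17 + 700 + 13 = 730 days.
730 mod 7 = 2, so 2 days after Tuesday is Thursday.

Thursday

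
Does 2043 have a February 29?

No

2043 is not a leap year.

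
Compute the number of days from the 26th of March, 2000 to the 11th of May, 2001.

411

March 26, 2000 → March 26, 2001: 365 days.
March 2001: 31 − 26 = 5 days remain.
Then April (30): 30 days.
May 1–11, 2001: 11 days.
Residual: 46 days.
Total: 411 days.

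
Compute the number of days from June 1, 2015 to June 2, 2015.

Within June 2015: 2 − 1 = 1 day.

1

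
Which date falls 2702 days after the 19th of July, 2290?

the 11th of December, 2297

Count 2702 days after July 19, 2290:
From July 19, 2290 to July 19, 2297: 7 years, of which 2 contain a Feb 29 — 5×365 + 2×366 = 2557 days.
July 2297: 31 − 19 = 12 days remain.
Then August (31), September (30), October (31), November (30): 31 + 30 + 31 + 30 = 122 days.
December 1–11, 2297: 11 days.
Residual: 145 days.
Total: 2702 days.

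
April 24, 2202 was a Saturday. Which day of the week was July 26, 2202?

April 2202: 30 − 24 = 6 days remain.
Then May (31), June (30): 31 + 30 = 61 days.
July 1–26, 2202: 26 days.
Total: 6 + 61 + 26 = 93 days.
93 mod 7 = 2, so 2 days after Saturday is Monday.

Monday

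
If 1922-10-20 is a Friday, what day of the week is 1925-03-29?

October 20, 1922 → October 20, 1923: 365 days.
October 20, 1923 → October 20, 1924: 366 days (1924 is a leap year).
October 1924: 31 − 20 = 11 days remain.
Then November (30), December (31), January (31), February 1925 (28): 30 + 31 + 31 + 28 = 120 days.
March 1–29, 1925: 29 days.
Residual: 160 days.
Total: 891 days.
891 mod 7 = 2, so 2 days after Friday is Sunday.

Sunday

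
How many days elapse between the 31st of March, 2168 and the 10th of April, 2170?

740

March 2168: 31 − 31 = 0 days remain.
Then 24 full months totalling 730 days.
April 1–10, 2170: 10 days.
Total: 0 + 730 + 10 = 740 days.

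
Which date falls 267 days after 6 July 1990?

30 March 1991

Count 267 days after July 6, 1990:
July 1990: 31 − 6 = 25 days remain.
Then August (31), September (30), October (31), November (30), December (31), January (31), February 1991 (28): 31 + 30 + 31 + 30 + 31 + 31 + 28 = 212 days.
March 1–30, 1991: 30 days.
Residual: 267 days.
Total: 267 days.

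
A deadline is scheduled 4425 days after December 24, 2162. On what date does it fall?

February 4, 2175

Count 4425 days after December 24, 2162:
Day-of-year of December 24, 2162: 358.
Day-of-year of February 4, 2175: 35.
2162 has 365 days, so 365 − 358 = 7 days remain in 2162.
Full years 2163–2174: 9 common + 3 leap = 9×365 + 3×366 = 4383 days.
Total: 7 + 4383 + 35 = 4425 days.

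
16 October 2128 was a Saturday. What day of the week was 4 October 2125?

Thursday

Count forward from the earlier date (October 4, 2125) to the later (October 16, 2128):
October 4, 2125 → October 4, 2126: 365 days.
October 4, 2126 → October 4, 2127: 365 days.
October 4, 2127 → October 4, 2128: 366 days (2128 is a leap year).
Within October 2128: 16 − 4 = 12 days.
Total: 1108 days.
1108 mod 7 = 2, so 2 days before Saturday is Thursday.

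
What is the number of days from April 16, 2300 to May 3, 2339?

14261

Day-of-year of April 16, 2300: 106.
Day-of-year of May 3, 2339: 123.
2300 has 365 days, so 365 − 106 = 259 days remain in 2300.
Full years 2301–2338: 29 common + 9 leap = 29×365 + 9×366 = 13879 days.
Total: 259 + 13879 + 123 = 14261 days.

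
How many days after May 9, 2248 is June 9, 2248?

May 2248: 31 − 9 = 22 days remain.
June 1–9, 2248: 9 days.
Total: 22 + 9 = 31 days.

31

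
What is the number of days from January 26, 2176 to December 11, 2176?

320

January 2176: 31 − 26 = 5 days remain.
Then 10 full months totalling 304 days.
December 1–11, 2176: 11 days.
Total: 5 + 304 + 11 = 320 days.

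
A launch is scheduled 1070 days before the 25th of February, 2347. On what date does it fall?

the 22nd of March, 2344

Count 1070 days before February 25, 2347:
March 22, 2344 → March 22, 2345: 365 days.
March 22, 2345 → March 22, 2346: 365 days.
March 2346: 31 − 22 = 9 days remain.
Then 10 full months totalling 306 days.
February 1–25, 2347: 25 days (2347 is not a leap year).
Residual: 340 days.
Total: 1070 days.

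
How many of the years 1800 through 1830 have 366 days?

Years divisible by 4 in [1800, 1830]: 1800, 1804, 1808, 1812, 1816, 1820, 1824, 1828.
Of these, 1800 is divisible by 100 but not 400, so not leap.
Leap years: 8 − 1 = 7.

7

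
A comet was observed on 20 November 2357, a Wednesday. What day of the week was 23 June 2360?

Thursday

November 20, 2357 → November 20, 2358: 365 days.
November 20, 2358 → November 20, 2359: 365 days.
November 2359: 30 − 20 = 10 days remain.
Then December (31), January (31), February 2360 (29), March (31), April (30), May (31): 31 + 31 + 29 + 31 + 30 + 31 = 183 days.
June 1–23, 2360: 23 days.
Residual: 216 days.
Total: 946 days.
946 mod 7 = 1, so 1 day after Wednesday is Thursday.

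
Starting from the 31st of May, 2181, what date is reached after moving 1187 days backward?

the 1st of March, 2178

Count 1187 days before May 31, 2181:
Day-of-year of March 1, 2178: 60.
Day-of-year of May 31, 2181: 151.
2178 has 365 days, so 365 − 60 = 305 days remain in 2178.
Full years: 2179: 365; 2180: 366. Sum = 731.
Total: 305 + 731 + 151 = 1187 days.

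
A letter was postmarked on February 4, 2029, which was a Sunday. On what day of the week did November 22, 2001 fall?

Thursday

Count forward from the earlier date (November 22, 2001) to the later (February 4, 2029):
Day-of-year of November 22, 2001: 326.
Day-of-year of February 4, 2029: 35.
2001 has 365 days, so 365 − 326 = 39 days remain in 2001.
Full years 2002–2028: 20 common + 7 leap = 20×365 + 7×366 = 9862 days.
Total: 39 + 9862 + 35 = 9936 days.
9936 mod 7 = 3, so 3 days before Sunday is Thursday.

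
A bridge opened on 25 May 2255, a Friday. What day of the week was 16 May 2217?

Count forward from the earlier date (May 16, 2217) to the later (May 25, 2255):
From May 16, 2217 to May 16, 2255: 38 years, of which 9 contain a Feb 29 — 29×365 + 9×366 = 13879 days.
Within May 2255: 25 − 16 = 9 days.
Total: 13888 days.
13888 is a multiple of 7, so 16 May 2217 falls on the same weekday: Friday.

Friday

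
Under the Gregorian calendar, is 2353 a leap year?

2353 is not a leap year.

No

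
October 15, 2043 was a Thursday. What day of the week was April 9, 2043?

Count forward from the earlier date (April 9, 2043) to the later (October 15, 2043):
April 2043: 30 − 9 = 21 days remain.
Then May (31), June (30), July (31), August (31), September (30): 31 + 30 + 31 + 31 + 30 = 153 days.
October 1–15, 2043: 15 days.
Total: 21 + 153 + 15 = 189 days.
189 is a multiple of 7, so April 9, 2043 falls on the same weekday: Thursday.

Thursday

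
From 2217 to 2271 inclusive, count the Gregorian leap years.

13

Years divisible by 4: 2220, 2224, …, 2268 — 13 in all.
No century exceptions apply. Count: 13.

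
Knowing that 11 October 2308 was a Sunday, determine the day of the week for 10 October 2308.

Count forward from the earlier date (October 10, 2308) to the later (October 11, 2308):
Within October 2308: 11 − 10 = 1 day.
1 mod 7 = 1, so 1 day before Sunday is Saturday.

Saturday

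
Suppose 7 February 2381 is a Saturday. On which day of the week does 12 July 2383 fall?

February 7, 2381 → February 7, 2382: 365 days.
February 7, 2382 → February 7, 2383: 365 days.
February 2383: 28 − 7 = 21 days remain (2383 is not a leap year, so February has 28 days).
Then March (31), April (30), May (31), June (30): 31 + 30 + 31 + 30 = 122 days.
July 1–12, 2383: 12 days.
Residual: 155 days.
Total: 885 days.
885 mod 7 = 3, so 3 days after Saturday is Tuesday.

Tuesday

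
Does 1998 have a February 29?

1998 is not a leap year.

No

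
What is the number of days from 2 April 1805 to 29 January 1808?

April 2, 1805 → April 2, 1806: 365 days.
April 2, 1806 → April 2, 1807: 365 days.
April 1807: 30 − 2 = 28 days remain.
Then May (31), June (30), July (31), August (31), September (30), October (31), November (30), December (31): 31 + 30 + 31 + 31 + 30 + 31 + 30 + 31 = 245 days.
January 1–29, 1808: 29 days.
Residual: 302 days.
Total: 1032 days.

1032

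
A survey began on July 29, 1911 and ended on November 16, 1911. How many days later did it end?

July 1911: 31 − 29 = 2 days remain.
Then August (31), September (30), October (31): 31 + 30 + 31 = 92 days.
November 1–16, 1911: 16 days.
Total: 2 + 92 + 16 = 110 days.

110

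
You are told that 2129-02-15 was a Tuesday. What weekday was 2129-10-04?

February 2129: 28 − 15 = 13 days remain (2129 is not a leap year, so February has 28 days).
Then March (31), April (30), May (31), June (30), July (31), August (31), September (30): 31 + 30 + 31 + 30 + 31 + 31 + 30 = 214 days.
October 1–4, 2129: 4 days.
Total: 13 + 214 + 4 = 231 days.
231 is a multiple of 7, so 2129-10-04 falls on the same weekday: Tuesday.

Tuesday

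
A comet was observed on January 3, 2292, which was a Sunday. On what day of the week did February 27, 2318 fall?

Wednesday

From January 3, 2292 to January 3, 2318: 26 years, of which 6 contain a Feb 29 — 20×365 + 6×366 = 9496 days.
(2300 is not a leap year (divisible by 100 but not 400).)
January 2318: 31 − 3 = 28 days remain.
February 1–27, 2318: 27 days (2318 is not a leap year).
Residual: 55 days.
Total: 9551 days.
9551 mod 7 = 3, so 3 days after Sunday is Wednesday.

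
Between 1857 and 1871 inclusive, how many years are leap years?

Years divisible by 4 in [1857, 1871]: 1860, 1864, 1868.
No century exceptions apply. Count: 3.

3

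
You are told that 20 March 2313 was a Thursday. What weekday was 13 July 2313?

Sunday

March 2313: 31 − 20 = 11 days remain.
Then April (30), May (31), June (30): 30 + 31 + 30 = 91 days.
July 1–13, 2313: 13 days.
Total: 11 + 91 + 13 = 115 days.
115 mod 7 = 3, so 3 days after Thursday is Sunday.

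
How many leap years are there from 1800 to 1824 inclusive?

Years divisible by 4 in [1800, 1824]: 1800, 1804, 1808, 1812, 1816, 1820, 1824.
Of these, 1800 is divisible by 100 but not 400, so not leap.
Leap years: 7 − 1 = 6.

6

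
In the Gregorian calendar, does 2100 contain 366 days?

2100 is not a leap year (divisible by 100 but not 400).

No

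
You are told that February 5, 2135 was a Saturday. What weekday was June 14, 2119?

Count forward from the earlier date (June 14, 2119) to the later (February 5, 2135):
From June 14, 2119 to June 14, 2134: 15 years, of which 4 contain a Feb 29 — 11×365 + 4×366 = 5479 days.
June 2134: 30 − 14 = 16 days remain.
Then July (31), August (31), September (30), October (31), November (30), December (31), January (31): 31 + 31 + 30 + 31 + 30 + 31 + 31 = 215 days.
February 1–5, 2135: 5 days (2135 is not a leap year).
Residual: 236 days.
Total: 5715 days.
5715 mod 7 = 3, so 3 days before Saturday is Wednesday.

Wednesday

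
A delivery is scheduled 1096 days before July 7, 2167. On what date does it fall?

July 6, 2164

Count 1096 days before July 7, 2167:
July 6, 2164 → July 6, 2165: 365 days.
July 6, 2165 → July 6, 2166: 365 days.
July 6, 2166 → July 6, 2167: 365 days.
Within July 2167: 7 − 6 = 1 day.
Total: 1096 days.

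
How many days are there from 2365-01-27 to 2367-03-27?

Day-of-year of January 27, 2365: 27.
Day-of-year of March 27, 2367: 86.
2365 has 365 days, so 365 − 27 = 338 days remain in 2365.
Full years: 2366: 365. Sum = 365.
Total: 338 + 365 + 86 = 789 days.

789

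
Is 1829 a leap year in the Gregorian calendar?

No

1829 is not a leap year.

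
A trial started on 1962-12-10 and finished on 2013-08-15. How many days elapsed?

From December 10, 1962 to December 10, 2012: 50 years, of which 13 contain a Feb 29 — 37×365 + 13×366 = 18263 days.
(2000 is a leap year (divisible by 400).)
December 2012: 31 − 10 = 21 days remain.
Then January (31), February 2013 (28), March (31), April (30), May (31), June (30), July (31): 31 + 28 + 31 + 30 + 31 + 30 + 31 = 212 days.
August 1–15, 2013: 15 days.
Residual: 248 days.
Total: 18511 days.

18511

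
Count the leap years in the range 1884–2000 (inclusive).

Years divisible by 4: 1884, 1888, …, 2000 — 30 in all.
Of these, 1900 is divisible by 100 but not 400, so not leap.
2000 is divisible by 400, so still leap.
Leap years: 30 − 1 = 29.

29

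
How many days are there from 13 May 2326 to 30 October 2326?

May 2326: 31 − 13 = 18 days remain.
Then June (30), July (31), August (31), September (30): 30 + 31 + 31 + 30 = 122 days.
October 1–30, 2326: 30 days.
Total: 18 + 122 + 30 = 170 days.

170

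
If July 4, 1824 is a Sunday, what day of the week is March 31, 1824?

Count forward from the earlier date (March 31, 1824) to the later (July 4, 1824):
March 1824: 31 − 31 = 0 days remain.
Then April (30), May (31), June (30): 30 + 31 + 30 = 91 days.
July 1–4, 1824: 4 days.
Total: 0 + 91 + 4 = 95 days.
95 mod 7 = 4, so 4 days before Sunday is Wednesday.

Wednesday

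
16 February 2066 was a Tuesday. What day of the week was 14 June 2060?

Monday

Count forward from the earlier date (June 14, 2060) to the later (February 16, 2066):
Day-of-year of June 14, 2060: 166.
Day-of-year of February 16, 2066: 47.
2060 has 366 days, so 366 − 166 = 200 days remain in 2060.
Full years: 2061: 365; 2062: 365; 2063: 365; 2064: 366; 2065: 365. Sum = 1826.
Total: 200 + 1826 + 47 = 2073 days.
2073 mod 7 = 1, so 1 day before Tuesday is Monday.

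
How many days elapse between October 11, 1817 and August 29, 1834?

Day-of-year of October 11, 1817: 284.
Day-of-year of August 29, 1834: 241.
1817 has 365 days, so 365 − 284 = 81 days remain in 1817.
Full years 1818–1833: 12 common + 4 leap = 12×365 + 4×366 = 5844 days.
Total: 81 + 5844 + 241 = 6166 days.

6166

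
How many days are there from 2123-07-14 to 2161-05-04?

13809

From July 14, 2123 to July 14, 2160: 37 years, of which 10 contain a Feb 29 — 27×365 + 10×366 = 13515 days.
July 2160: 31 − 14 = 17 days remain.
Then 9 full months totalling 273 days.
May 1–4, 2161: 4 days.
Residual: 294 days.
Total: 13809 days.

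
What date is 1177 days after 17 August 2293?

6 November 2296

Count 1177 days after August 17, 2293:
Day-of-year of August 17, 2293: 229.
Day-of-year of November 6, 2296: 311.
2293 has 365 days, so 365 − 229 = 136 days remain in 2293.
Full years: 2294: 365; 2295: 365. Sum = 730.
Total: 136 + 730 + 311 = 1177 days.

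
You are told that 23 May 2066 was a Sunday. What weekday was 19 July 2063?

Thursday

Count forward from the earlier date (July 19, 2063) to the later (May 23, 2066):
Day-of-year of July 19, 2063: 200.
Day-of-year of May 23, 2066: 143.
2063 has 365 days, so 365 − 200 = 165 days remain in 2063.
Full years: 2064: 366; 2065: 365. Sum = 731.
Total: 165 + 731 + 143 = 1039 days.
1039 mod 7 = 3, so 3 days before Sunday is Thursday.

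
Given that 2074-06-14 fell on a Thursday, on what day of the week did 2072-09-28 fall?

Wednesday

Count forward from the earlier date (September 28, 2072) to the later (June 14, 2074):
Day-of-year of September 28, 2072: 272.
Day-of-year of June 14, 2074: 165.
2072 has 366 days, so 366 − 272 = 94 days remain in 2072.
Full years: 2073: 365. Sum = 365.
Total: 94 + 365 + 165 = 624 days.
624 mod 7 = 1, so 1 day before Thursday is Wednesday.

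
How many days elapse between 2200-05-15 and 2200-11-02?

171

May 2200: 31 − 15 = 16 days remain.
Then June (30), July (31), August (31), September (30), October (31): 30 + 31 + 31 + 30 + 31 = 153 days.
November 1–2, 2200: 2 days.
Total: 16 + 153 + 2 = 171 days.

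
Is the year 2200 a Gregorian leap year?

2200 is not a leap year (divisible by 100 but not 400).

No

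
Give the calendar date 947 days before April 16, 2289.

September 12, 2286

Count 947 days before April 16, 2289:
September 12, 2286 → September 12, 2287: 365 days.
September 12, 2287 → September 12, 2288: 366 days (2288 is a leap year).
September 2288: 30 − 12 = 18 days remain.
Then October (31), November (30), December (31), January (31), February 2289 (28), March (31): 31 + 30 + 31 + 31 + 28 + 31 = 182 days.
April 1–16, 2289: 16 days.
Residual: 216 days.
Total: 947 days.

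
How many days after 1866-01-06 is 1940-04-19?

From January 6, 1866 to January 6, 1940: 74 years, of which 17 contain a Feb 29 — 57×365 + 17×366 = 27027 days.
(1900 is not a leap year (divisible by 100 but not 400).)
January 1940: 31 − 6 = 25 days remain.
Then February 1940 (29), March (31): 29 + 31 = 60 days.
April 1–19, 1940: 19 days.
Residual: 104 days.
Total: 27131 days.

27131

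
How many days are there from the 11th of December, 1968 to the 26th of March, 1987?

6679

Day-of-year of December 11, 1968: 346.
Day-of-year of March 26, 1987: 85.
1968 has 366 days, so 366 − 346 = 20 days remain in 1968.
Full years 1969–1986: 14 common + 4 leap = 14×365 + 4×366 = 6574 days.
Total: 20 + 6574 + 85 = 6679 days.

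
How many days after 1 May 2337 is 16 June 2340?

1142

Day-of-year of May 1, 2337: 121.
Day-of-year of June 16, 2340: 168.
2337 has 365 days, so 365 − 121 = 244 days remain in 2337.
Full years: 2338: 365; 2339: 365. Sum = 730.
Total: 244 + 730 + 168 = 1142 days.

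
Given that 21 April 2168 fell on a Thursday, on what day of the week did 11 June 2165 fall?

Tuesday

Count forward from the earlier date (June 11, 2165) to the later (April 21, 2168):
June 11, 2165 → June 11, 2166: 365 days.
June 11, 2166 → June 11, 2167: 365 days.
June 2167: 30 − 11 = 19 days remain.
Then 9 full months totalling 275 days.
April 1–21, 2168: 21 days.
Residual: 315 days.
Total: 1045 days.
1045 mod 7 = 2, so 2 days before Thursday is Tuesday.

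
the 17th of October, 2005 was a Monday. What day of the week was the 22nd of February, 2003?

Saturday

Count forward from the earlier date (February 22, 2003) to the later (October 17, 2005):
Day-of-year of February 22, 2003: 53.
Day-of-year of October 17, 2005: 290.
2003 has 365 days, so 365 − 53 = 312 days remain in 2003.
Full years: 2004: 366. Sum = 366.
Total: 312 + 366 + 290 = 968 days.
968 mod 7 = 2, so 2 days before Monday is Saturday.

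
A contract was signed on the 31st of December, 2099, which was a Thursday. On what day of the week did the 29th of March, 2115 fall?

Day-of-year of December 31, 2099: 365.
Day-of-year of March 29, 2115: 88.
2099 has 365 days, so 365 − 365 = 0 days remain in 2099.
Full years 2100–2114: 12 common + 3 leap = 12×365 + 3×366 = 5478 days.
Total: 0 + 5478 + 88 = 5566 days.
5566 mod 7 = 1, so 1 day after Thursday is Friday.

Friday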